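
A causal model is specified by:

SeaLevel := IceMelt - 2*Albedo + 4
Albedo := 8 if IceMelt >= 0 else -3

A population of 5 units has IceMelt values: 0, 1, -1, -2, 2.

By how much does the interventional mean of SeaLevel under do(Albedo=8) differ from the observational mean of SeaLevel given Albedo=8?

The intervention sets Albedo=8 in all 5 units regardless of IceMelt. Recomputing SeaLevel per unit gives -12, -11, -13, -14, -10; average -12.
E[SeaLevel|Albedo=8] averages over only the 3 units with Albedo=8 (IceMelt = 0, 1, 2): SeaLevel = -12, -11, -10, mean -11.
Difference = -12 − (-11) = -1.

-1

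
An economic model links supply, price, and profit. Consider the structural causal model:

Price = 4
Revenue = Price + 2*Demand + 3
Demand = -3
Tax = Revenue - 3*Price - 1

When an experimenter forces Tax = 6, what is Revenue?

Under do(Tax=6), the mechanism Tax = Revenue - 3*Price - 1 is discarded; Tax is fixed at 6.
Since Revenue is not a descendant of the intervened variable, it is unaffected.
Revenue = Price + 2*Demand + 3  [with Price=4, Demand=-3]  = 1

1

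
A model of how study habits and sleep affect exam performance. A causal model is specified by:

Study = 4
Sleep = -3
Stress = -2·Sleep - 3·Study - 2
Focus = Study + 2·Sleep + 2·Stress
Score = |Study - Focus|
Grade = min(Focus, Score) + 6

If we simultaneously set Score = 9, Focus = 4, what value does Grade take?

Setting Score = 9, Focus = 4 by intervention discards those variables' equations.
Grade = min(Focus, Score) + 6  [with Focus=4, Score=9]  = 10

10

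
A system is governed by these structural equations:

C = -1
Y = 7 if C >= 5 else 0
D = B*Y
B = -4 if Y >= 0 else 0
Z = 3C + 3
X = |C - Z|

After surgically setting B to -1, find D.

0

The intervention breaks the incoming arrows to B: B = -4 if Y >= 0 else 0 no longer applies, and B = -1.
Y = 7 if C >= 5 else 0  [with C=-1]  = 0
D = B*Y  [with B=-1, Y=0]  = 0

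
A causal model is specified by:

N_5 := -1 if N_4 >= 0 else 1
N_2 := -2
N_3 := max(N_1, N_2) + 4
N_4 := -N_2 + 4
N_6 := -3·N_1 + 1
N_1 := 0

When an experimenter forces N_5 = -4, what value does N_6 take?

The intervention breaks the incoming arrows to N_5: N_5 := -1 if N_4 >= 0 else 1 no longer applies, and N_5 = -4.
Since N_6 is not a descendant of the intervened variable, it is unaffected.
N_6 = -3·N_1 + 1  [with N_1=0]  = 1

1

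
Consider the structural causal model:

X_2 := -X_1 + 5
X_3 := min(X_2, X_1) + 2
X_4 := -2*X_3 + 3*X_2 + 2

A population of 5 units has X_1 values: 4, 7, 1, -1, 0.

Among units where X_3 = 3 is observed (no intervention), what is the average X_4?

3.5

Conditioning on X_3=3 selects the 2 unit(s) with X_1 ∈ {4, 1}. Their X_4 values: -1, 8. Mean = 3.5.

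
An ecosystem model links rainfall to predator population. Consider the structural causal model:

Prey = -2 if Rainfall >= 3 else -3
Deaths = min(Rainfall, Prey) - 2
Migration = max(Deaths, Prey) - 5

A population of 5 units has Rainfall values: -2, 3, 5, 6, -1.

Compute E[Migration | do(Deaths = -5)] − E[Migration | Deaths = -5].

0.6

Every unit gets Deaths=-5 under the intervention. Migration values become -8, -7, -7, -7, -8; E[Migration|do(Deaths=-5)] = -7.4.
E[Migration|Deaths=-5] averages over only the 2 units with Deaths=-5 (Rainfall = -2, -1): Migration = -8, -8, mean -8.
Difference = -7.4 − (-8) = 0.6.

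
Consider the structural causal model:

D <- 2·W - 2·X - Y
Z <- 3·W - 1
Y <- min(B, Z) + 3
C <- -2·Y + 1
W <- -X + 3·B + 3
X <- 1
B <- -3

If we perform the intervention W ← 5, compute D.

8

The intervention breaks the incoming arrows to W: W <- -X + 3·B + 3 no longer applies, and W = 5.
Z = 3·W - 1  [with W=5]  = 14
Y = min(B, Z) + 3  [with B=-3, Z=14]  = 0
D = 2·W - 2·X - Y  [with W=5, X=1, Y=0]  = 8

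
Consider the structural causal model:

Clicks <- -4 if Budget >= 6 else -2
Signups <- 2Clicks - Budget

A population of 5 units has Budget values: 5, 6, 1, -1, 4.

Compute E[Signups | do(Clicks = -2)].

-7

Under do(Clicks=-2), Clicks's equation is replaced by Clicks=-2 for every unit. Per-unit Signups: -9, -10, -5, -3, -8. Mean = -7.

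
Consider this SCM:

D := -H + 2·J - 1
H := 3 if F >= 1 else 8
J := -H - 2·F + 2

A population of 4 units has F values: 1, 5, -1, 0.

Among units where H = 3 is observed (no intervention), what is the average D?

-18

Observing H=3 restricts to units where H's equation naturally yields 3: F ∈ {1, 5}. In that subpopulation D = -10, -26, mean -18.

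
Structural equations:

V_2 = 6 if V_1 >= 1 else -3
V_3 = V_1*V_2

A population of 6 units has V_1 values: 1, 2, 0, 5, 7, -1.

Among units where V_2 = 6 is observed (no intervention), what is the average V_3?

Conditioning on V_2=6 selects the 4 unit(s) with V_1 ∈ {1, 2, 5, 7}. Their V_3 values: 6, 12, 30, 42. Mean = 22.5.

22.5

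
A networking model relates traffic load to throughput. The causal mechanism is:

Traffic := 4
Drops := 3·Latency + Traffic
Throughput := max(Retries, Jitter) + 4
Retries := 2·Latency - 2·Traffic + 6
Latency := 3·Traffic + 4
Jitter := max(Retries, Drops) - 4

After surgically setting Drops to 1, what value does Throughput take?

34

The intervention breaks the incoming arrows to Drops: Drops := 3·Latency + Traffic no longer applies, and Drops = 1.
Latency = 3·Traffic + 4  [with Traffic=4]  = 16
Retries = 2·Latency - 2·Traffic + 6  [with Latency=16, Traffic=4]  = 30
Jitter = max(Retries, Drops) - 4  [with Retries=30, Drops=1]  = 26
Throughput = max(Retries, Jitter) + 4  [with Retries=30, Jitter=26]  = 34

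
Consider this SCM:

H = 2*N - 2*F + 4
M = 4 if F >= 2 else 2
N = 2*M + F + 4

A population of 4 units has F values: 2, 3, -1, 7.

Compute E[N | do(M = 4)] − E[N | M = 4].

-1.25

Under do(M=4), M's equation is replaced by M=4 for every unit. Per-unit N: 14, 15, 11, 19. Mean = 14.75.
E[N|M=4] averages over only the 3 units with M=4 (F = 2, 3, 7): N = 14, 15, 19, mean 16.
Difference = 14.75 − 16 = -1.25.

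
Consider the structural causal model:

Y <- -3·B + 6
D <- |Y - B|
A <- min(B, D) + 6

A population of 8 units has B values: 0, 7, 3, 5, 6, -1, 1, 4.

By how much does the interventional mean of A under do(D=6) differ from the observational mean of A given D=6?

Under do(D=6), D's equation is replaced by D=6 for every unit. Per-unit A: 6, 12, 9, 11, 12, 5, 7, 10. Mean = 9.
Conditioning on D=6 selects the 2 unit(s) with B ∈ {0, 3}. Their A values: 6, 9. Mean = 7.5.
Difference = 9 − 7.5 = 1.5.

1.5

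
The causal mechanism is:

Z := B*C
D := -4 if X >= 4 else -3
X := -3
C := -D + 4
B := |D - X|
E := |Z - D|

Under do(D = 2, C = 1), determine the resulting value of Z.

Under do(D = 2, C = 1), each intervened variable's structural equation is replaced by its fixed value.
B = |D - X|  [with D=2, X=-3]  = 5
Z = B*C  [with B=5, C=1]  = 5

5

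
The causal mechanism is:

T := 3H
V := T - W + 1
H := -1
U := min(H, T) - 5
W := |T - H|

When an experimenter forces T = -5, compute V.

-8

Under do(T=-5), the mechanism T := 3H is discarded; T is fixed at -5.
W = |T - H|  [with T=-5, H=-1]  = 4
V = T - W + 1  [with T=-5, W=4]  = -8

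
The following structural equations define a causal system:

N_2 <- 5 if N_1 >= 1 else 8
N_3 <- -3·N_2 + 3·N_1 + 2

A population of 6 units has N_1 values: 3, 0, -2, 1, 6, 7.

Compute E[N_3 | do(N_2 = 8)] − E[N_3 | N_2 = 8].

do(N_2=8) breaks N_2's dependence on N_1. With N_2=8 fixed, N_3 across the units is -13, -22, -28, -19, -4, -1, mean -14.5.
Observing N_2=8 restricts to units where N_2's equation naturally yields 8: N_1 ∈ {0, -2}. In that subpopulation N_3 = -22, -28, mean -25.
Difference = -14.5 − (-25) = 10.5.

10.5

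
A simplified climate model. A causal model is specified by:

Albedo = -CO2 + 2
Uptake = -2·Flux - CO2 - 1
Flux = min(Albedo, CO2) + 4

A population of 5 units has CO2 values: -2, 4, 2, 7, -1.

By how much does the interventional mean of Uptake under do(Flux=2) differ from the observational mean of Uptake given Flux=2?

do(Flux=2) breaks Flux's dependence on CO2. With Flux=2 fixed, Uptake across the units is -3, -9, -7, -12, -4, mean -7.
E[Uptake|Flux=2] averages over only the 2 units with Flux=2 (CO2 = -2, 4): Uptake = -3, -9, mean -6.
Difference = -7 − (-6) = -1.

-1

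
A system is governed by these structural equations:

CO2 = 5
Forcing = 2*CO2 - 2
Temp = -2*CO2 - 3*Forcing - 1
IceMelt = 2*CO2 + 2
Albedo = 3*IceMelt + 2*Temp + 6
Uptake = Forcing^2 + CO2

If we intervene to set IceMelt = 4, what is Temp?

Under do(IceMelt=4), the mechanism IceMelt = 2*CO2 + 2 is discarded; IceMelt is fixed at 4.
Since Temp is not a descendant of the intervened variable, it is unaffected.
Forcing = 2*CO2 - 2  [with CO2=5]  = 8
Temp = -2*CO2 - 3*Forcing - 1  [with CO2=5, Forcing=8]  = -35

-35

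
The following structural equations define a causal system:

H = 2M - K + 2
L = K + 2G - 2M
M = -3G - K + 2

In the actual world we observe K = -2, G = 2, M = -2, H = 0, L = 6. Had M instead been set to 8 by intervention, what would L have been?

do(M=8) replaces the equation M = -3G - K + 2 with the constant M = 8.
L = K + 2G - 2M  [with K=-2, G=2, M=8]  = -14

-14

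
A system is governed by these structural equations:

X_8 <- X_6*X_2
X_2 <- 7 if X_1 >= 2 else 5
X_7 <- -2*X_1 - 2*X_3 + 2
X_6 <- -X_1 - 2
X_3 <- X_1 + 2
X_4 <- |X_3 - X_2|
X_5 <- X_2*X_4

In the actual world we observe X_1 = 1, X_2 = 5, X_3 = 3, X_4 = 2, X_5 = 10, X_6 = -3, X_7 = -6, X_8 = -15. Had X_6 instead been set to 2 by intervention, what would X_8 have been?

Intervening sets X_6 = 2 and removes its equation (X_6 <- -X_1 - 2).
X_2 = 7 if X_1 >= 2 else 5  [with X_1=1]  = 5
X_8 = X_6*X_2  [with X_6=2, X_2=5]  = 10

10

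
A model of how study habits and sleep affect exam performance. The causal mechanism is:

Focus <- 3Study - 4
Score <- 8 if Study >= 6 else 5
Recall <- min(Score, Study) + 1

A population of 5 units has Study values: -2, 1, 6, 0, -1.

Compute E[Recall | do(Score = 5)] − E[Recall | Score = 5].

1.1

Every unit gets Score=5 under the intervention. Recall values become -1, 2, 6, 1, 0; E[Recall|do(Score=5)] = 1.6.
E[Recall|Score=5] averages over only the 4 units with Score=5 (Study = -2, 1, 0, -1): Recall = -1, 2, 1, 0, mean 0.5.
Difference = 1.6 − 0.5 = 1.1.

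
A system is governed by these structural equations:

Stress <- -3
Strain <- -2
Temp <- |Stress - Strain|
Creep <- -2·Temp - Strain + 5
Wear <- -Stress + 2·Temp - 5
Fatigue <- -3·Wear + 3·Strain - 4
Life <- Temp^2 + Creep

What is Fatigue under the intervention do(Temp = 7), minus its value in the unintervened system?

-36

The intervention breaks the incoming arrows to Temp: Temp <- |Stress - Strain| no longer applies, and Temp = 7.
Wear = -Stress + 2·Temp - 5  [with Stress=-3, Temp=7]  = 12
Fatigue = -3·Wear + 3·Strain - 4  [with Wear=12, Strain=-2]  = -46
Without intervention: Temp = |Stress - Strain|  [with Stress=-3, Strain=-2]  = 1; Wear = -Stress + 2·Temp - 5  [with Stress=-3, Temp=1]  = 0; Fatigue = -3·Wear + 3·Strain - 4  [with Wear=0, Strain=-2]  = -10.
Change = -46 − (-10) = -36.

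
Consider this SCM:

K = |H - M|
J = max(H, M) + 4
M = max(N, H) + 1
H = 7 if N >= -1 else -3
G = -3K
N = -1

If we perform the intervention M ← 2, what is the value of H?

Under do(M=2), the mechanism M = max(N, H) + 1 is discarded; M is fixed at 2.
Since H is not a descendant of the intervened variable, it is unaffected.
H = 7 if N >= -1 else -3  [with N=-1]  = 7

7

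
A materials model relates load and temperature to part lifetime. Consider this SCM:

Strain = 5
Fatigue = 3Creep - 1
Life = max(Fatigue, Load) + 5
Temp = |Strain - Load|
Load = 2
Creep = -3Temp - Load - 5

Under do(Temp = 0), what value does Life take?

7

The intervention breaks the incoming arrows to Temp: Temp = |Strain - Load| no longer applies, and Temp = 0.
Creep = -3Temp - Load - 5  [with Temp=0, Load=2]  = -7
Fatigue = 3Creep - 1  [with Creep=-7]  = -22
Life = max(Fatigue, Load) + 5  [with Fatigue=-22, Load=2]  = 7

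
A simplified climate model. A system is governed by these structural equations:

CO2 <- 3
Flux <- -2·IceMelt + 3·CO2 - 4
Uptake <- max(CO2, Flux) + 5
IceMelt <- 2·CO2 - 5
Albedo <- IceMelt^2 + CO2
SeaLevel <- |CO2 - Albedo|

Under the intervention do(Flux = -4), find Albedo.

do(Flux=-4) replaces the equation Flux <- -2·IceMelt + 3·CO2 - 4 with the constant Flux = -4.
Albedo is not downstream of the intervention, so its value is determined by the original equations.
IceMelt = 2·CO2 - 5  [with CO2=3]  = 1
Albedo = IceMelt^2 + CO2  [with IceMelt=1, CO2=3]  = 4

4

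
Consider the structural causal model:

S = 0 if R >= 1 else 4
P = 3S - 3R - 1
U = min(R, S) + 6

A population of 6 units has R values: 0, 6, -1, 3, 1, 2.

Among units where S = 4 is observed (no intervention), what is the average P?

12.5

E[P|S=4] averages over only the 2 units with S=4 (R = 0, -1): P = 11, 14, mean 12.5.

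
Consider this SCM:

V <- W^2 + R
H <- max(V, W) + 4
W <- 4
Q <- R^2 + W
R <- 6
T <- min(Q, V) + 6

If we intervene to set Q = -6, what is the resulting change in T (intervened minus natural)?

-28

The intervention breaks the incoming arrows to Q: Q <- R^2 + W no longer applies, and Q = -6.
V = W^2 + R  [with W=4, R=6]  = 22
T = min(Q, V) + 6  [with Q=-6, V=22]  = 0
Without intervention: V = W^2 + R  [with W=4, R=6]  = 22; Q = R^2 + W  [with R=6, W=4]  = 40; T = min(Q, V) + 6  [with Q=40, V=22]  = 28.
Change = 0 − 28 = -28.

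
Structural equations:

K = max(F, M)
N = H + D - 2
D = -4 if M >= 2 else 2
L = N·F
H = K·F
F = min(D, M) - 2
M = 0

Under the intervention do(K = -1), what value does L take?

-4

The intervention breaks the incoming arrows to K: K = max(F, M) no longer applies, and K = -1.
D = -4 if M >= 2 else 2  [with M=0]  = 2
F = min(D, M) - 2  [with D=2, M=0]  = -2
H = K·F  [with K=-1, F=-2]  = 2
N = H + D - 2  [with H=2, D=2]  = 2
L = N·F  [with N=2, F=-2]  = -4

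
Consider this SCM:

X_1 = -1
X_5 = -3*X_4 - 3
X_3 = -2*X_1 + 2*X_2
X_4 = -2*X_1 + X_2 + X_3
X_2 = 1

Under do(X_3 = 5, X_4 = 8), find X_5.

-27

Setting X_3 = 5, X_4 = 8 by intervention discards those variables' equations.
X_5 = -3*X_4 - 3  [with X_4=8]  = -27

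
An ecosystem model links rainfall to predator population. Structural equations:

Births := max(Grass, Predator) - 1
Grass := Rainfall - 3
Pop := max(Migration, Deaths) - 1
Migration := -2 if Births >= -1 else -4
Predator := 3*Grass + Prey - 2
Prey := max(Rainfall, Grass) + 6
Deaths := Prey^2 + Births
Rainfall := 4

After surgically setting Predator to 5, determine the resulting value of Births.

4

Intervening sets Predator = 5 and removes its equation (Predator := 3*Grass + Prey - 2).
Grass = Rainfall - 3  [with Rainfall=4]  = 1
Births = max(Grass, Predator) - 1  [with Grass=1, Predator=5]  = 4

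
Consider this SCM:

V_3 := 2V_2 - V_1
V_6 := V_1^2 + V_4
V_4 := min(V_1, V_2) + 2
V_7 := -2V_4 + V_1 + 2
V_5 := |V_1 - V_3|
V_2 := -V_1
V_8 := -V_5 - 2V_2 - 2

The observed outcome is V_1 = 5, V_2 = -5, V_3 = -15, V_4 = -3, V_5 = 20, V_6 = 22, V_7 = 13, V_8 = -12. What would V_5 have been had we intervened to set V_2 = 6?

2

do(V_2=6) replaces the equation V_2 := -V_1 with the constant V_2 = 6.
V_3 = 2V_2 - V_1  [with V_2=6, V_1=5]  = 7
V_5 = |V_1 - V_3|  [with V_1=5, V_3=7]  = 2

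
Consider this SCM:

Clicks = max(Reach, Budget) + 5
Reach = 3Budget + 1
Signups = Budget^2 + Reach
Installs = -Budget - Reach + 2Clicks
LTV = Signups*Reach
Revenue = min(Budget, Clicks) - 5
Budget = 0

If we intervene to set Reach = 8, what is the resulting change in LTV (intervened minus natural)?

63

Under do(Reach=8), the mechanism Reach = 3Budget + 1 is discarded; Reach is fixed at 8.
Signups = Budget^2 + Reach  [with Budget=0, Reach=8]  = 8
LTV = Signups*Reach  [with Signups=8, Reach=8]  = 64
Without intervention: Reach = 3Budget + 1  [with Budget=0]  = 1; Signups = Budget^2 + Reach  [with Budget=0, Reach=1]  = 1; LTV = Signups*Reach  [with Signups=1, Reach=1]  = 1.
Change = 64 − 1 = 63.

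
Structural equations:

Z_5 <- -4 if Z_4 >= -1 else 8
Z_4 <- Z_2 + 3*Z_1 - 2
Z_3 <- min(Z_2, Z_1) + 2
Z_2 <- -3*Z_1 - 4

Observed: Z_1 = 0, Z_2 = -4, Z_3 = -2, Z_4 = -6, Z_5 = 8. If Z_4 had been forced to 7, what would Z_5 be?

Intervening sets Z_4 = 7 and removes its equation (Z_4 <- Z_2 + 3*Z_1 - 2).
Z_5 = -4 if Z_4 >= -1 else 8  [with Z_4=7]  = -4

-4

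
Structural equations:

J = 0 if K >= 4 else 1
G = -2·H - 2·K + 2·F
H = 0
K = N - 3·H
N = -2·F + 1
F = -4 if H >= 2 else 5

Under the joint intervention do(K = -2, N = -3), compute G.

The joint intervention fixes K = -2, N = -3, removing each variable's own equation.
F = -4 if H >= 2 else 5  [with H=0]  = 5
G = -2·H - 2·K + 2·F  [with H=0, K=-2, F=5]  = 14

14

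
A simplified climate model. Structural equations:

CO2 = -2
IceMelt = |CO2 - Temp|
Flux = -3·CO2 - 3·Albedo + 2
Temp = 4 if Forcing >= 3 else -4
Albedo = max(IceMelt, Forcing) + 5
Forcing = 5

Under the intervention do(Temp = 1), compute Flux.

-22

The intervention breaks the incoming arrows to Temp: Temp = 4 if Forcing >= 3 else -4 no longer applies, and Temp = 1.
IceMelt = |CO2 - Temp|  [with CO2=-2, Temp=1]  = 3
Albedo = max(IceMelt, Forcing) + 5  [with IceMelt=3, Forcing=5]  = 10
Flux = -3·CO2 - 3·Albedo + 2  [with CO2=-2, Albedo=10]  = -22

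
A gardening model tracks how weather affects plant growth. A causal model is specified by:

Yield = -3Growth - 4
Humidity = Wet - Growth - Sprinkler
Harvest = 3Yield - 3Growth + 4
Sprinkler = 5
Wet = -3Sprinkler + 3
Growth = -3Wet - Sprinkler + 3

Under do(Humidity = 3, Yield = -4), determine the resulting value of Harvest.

-110

The joint intervention fixes Humidity = 3, Yield = -4, removing each variable's own equation.
Wet = -3Sprinkler + 3  [with Sprinkler=5]  = -12
Growth = -3Wet - Sprinkler + 3  [with Wet=-12, Sprinkler=5]  = 34
Harvest = 3Yield - 3Growth + 4  [with Yield=-4, Growth=34]  = -110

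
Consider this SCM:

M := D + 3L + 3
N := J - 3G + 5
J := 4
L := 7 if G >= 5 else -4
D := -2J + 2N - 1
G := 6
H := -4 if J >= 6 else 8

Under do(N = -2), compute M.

11

The intervention breaks the incoming arrows to N: N := J - 3G + 5 no longer applies, and N = -2.
D = -2J + 2N - 1  [with J=4, N=-2]  = -13
L = 7 if G >= 5 else -4  [with G=6]  = 7
M = D + 3L + 3  [with D=-13, L=7]  = 11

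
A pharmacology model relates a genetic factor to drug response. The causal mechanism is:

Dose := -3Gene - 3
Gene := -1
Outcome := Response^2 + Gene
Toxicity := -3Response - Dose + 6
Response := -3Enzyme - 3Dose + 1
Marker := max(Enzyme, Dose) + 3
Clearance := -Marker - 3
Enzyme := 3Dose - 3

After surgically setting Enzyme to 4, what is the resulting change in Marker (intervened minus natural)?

4

The intervention breaks the incoming arrows to Enzyme: Enzyme := 3Dose - 3 no longer applies, and Enzyme = 4.
Dose = -3Gene - 3  [with Gene=-1]  = 0
Marker = max(Enzyme, Dose) + 3  [with Enzyme=4, Dose=0]  = 7
Without intervention: Dose = -3Gene - 3  [with Gene=-1]  = 0; Enzyme = 3Dose - 3  [with Dose=0]  = -3; Marker = max(Enzyme, Dose) + 3  [with Enzyme=-3, Dose=0]  = 3.
Change = 7 − 3 = 4.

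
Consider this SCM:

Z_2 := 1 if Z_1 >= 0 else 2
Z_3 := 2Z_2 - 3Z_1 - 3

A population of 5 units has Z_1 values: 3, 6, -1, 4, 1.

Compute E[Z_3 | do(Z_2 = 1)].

do(Z_2=1) breaks Z_2's dependence on Z_1. With Z_2=1 fixed, Z_3 across the units is -10, -19, 2, -13, -4, mean -8.8.

-8.8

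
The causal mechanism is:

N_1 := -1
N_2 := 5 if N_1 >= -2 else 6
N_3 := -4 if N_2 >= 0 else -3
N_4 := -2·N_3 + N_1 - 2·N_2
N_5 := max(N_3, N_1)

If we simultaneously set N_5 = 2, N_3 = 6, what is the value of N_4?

-23

Under do(N_5 = 2, N_3 = 6), each intervened variable's structural equation is replaced by its fixed value.
N_2 = 5 if N_1 >= -2 else 6  [with N_1=-1]  = 5
N_4 = -2·N_3 + N_1 - 2·N_2  [with N_3=6, N_1=-1, N_2=5]  = -23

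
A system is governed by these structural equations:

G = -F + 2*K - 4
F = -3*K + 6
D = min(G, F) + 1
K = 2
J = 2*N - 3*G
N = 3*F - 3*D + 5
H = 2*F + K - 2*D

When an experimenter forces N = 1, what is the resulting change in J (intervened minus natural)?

Under do(N=1), the mechanism N = 3*F - 3*D + 5 is discarded; N is fixed at 1.
F = -3*K + 6  [with K=2]  = 0
G = -F + 2*K - 4  [with F=0, K=2]  = 0
J = 2*N - 3*G  [with N=1, G=0]  = 2
Without intervention: F = -3*K + 6  [with K=2]  = 0; G = -F + 2*K - 4  [with F=0, K=2]  = 0; D = min(G, F) + 1  [with G=0, F=0]  = 1; N = 3*F - 3*D + 5  [with F=0, D=1]  = 2; J = 2*N - 3*G  [with N=2, G=0]  = 4.
Change = 2 − 4 = -2.

-2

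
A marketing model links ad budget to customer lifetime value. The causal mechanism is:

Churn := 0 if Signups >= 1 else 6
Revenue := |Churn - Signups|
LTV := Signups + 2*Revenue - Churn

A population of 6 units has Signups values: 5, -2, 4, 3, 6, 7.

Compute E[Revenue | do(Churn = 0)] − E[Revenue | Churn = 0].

The intervention sets Churn=0 in all 6 units regardless of Signups. Recomputing Revenue per unit gives 5, 2, 4, 3, 6, 7; average 4.5.
E[Revenue|Churn=0] averages over only the 5 units with Churn=0 (Signups = 5, 4, 3, 6, 7): Revenue = 5, 4, 3, 6, 7, mean 5.
Difference = 4.5 − 5 = -0.5.

-0.5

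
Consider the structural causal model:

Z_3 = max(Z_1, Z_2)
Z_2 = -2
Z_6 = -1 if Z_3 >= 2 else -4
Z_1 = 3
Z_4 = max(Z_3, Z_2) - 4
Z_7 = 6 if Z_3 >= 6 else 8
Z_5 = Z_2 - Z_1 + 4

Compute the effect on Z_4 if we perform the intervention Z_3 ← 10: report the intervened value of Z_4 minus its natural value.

7

The intervention breaks the incoming arrows to Z_3: Z_3 = max(Z_1, Z_2) no longer applies, and Z_3 = 10.
Z_4 = max(Z_3, Z_2) - 4  [with Z_3=10, Z_2=-2]  = 6
Without intervention: Z_3 = max(Z_1, Z_2)  [with Z_1=3, Z_2=-2]  = 3; Z_4 = max(Z_3, Z_2) - 4  [with Z_3=3, Z_2=-2]  = -1.
Change = 6 − (-1) = 7.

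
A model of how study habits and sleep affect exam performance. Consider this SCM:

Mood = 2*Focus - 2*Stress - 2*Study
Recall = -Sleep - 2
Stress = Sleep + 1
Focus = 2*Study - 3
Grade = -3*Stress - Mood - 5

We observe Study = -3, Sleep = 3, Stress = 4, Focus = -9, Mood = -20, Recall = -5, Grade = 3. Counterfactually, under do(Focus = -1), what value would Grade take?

The intervention breaks the incoming arrows to Focus: Focus = 2*Study - 3 no longer applies, and Focus = -1.
Stress = Sleep + 1  [with Sleep=3]  = 4
Mood = 2*Focus - 2*Stress - 2*Study  [with Focus=-1, Stress=4, Study=-3]  = -4
Grade = -3*Stress - Mood - 5  [with Stress=4, Mood=-4]  = -13

-13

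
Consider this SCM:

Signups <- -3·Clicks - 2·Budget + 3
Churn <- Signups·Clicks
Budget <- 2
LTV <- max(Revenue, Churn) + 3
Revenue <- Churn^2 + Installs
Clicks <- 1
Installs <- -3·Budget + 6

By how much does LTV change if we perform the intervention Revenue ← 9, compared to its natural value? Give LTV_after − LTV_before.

-7

Intervening sets Revenue = 9 and removes its equation (Revenue <- Churn^2 + Installs).
Signups = -3·Clicks - 2·Budget + 3  [with Clicks=1, Budget=2]  = -4
Churn = Signups·Clicks  [with Signups=-4, Clicks=1]  = -4
LTV = max(Revenue, Churn) + 3  [with Revenue=9, Churn=-4]  = 12
Without intervention: Installs = -3·Budget + 6  [with Budget=2]  = 0; Signups = -3·Clicks - 2·Budget + 3  [with Clicks=1, Budget=2]  = -4; Churn = Signups·Clicks  [with Signups=-4, Clicks=1]  = -4; Revenue = Churn^2 + Installs  [with Churn=-4, Installs=0]  = 16; LTV = max(Revenue, Churn) + 3  [with Revenue=16, Churn=-4]  = 19.
Change = 12 − 19 = -7.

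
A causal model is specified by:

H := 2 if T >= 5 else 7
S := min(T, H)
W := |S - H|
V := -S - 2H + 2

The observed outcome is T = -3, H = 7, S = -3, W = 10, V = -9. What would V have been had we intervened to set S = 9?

-21

do(S=9) replaces the equation S := min(T, H) with the constant S = 9.
H = 2 if T >= 5 else 7  [with T=-3]  = 7
V = -S - 2H + 2  [with S=9, H=7]  = -21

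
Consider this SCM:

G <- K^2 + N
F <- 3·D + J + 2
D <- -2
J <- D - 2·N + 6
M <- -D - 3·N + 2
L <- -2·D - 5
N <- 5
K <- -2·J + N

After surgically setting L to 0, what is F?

The intervention breaks the incoming arrows to L: L <- -2·D - 5 no longer applies, and L = 0.
F is not downstream of the intervention, so its value is determined by the original equations.
J = D - 2·N + 6  [with D=-2, N=5]  = -6
F = 3·D + J + 2  [with D=-2, J=-6]  = -10

-10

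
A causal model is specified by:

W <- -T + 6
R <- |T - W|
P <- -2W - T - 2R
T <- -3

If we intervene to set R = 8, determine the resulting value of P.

-31

The intervention breaks the incoming arrows to R: R <- |T - W| no longer applies, and R = 8.
W = -T + 6  [with T=-3]  = 9
P = -2W - T - 2R  [with W=9, T=-3, R=8]  = -31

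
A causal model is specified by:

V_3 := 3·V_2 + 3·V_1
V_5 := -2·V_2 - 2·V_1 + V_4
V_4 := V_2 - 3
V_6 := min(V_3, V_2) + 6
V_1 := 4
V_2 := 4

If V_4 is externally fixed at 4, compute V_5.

Intervening sets V_4 = 4 and removes its equation (V_4 := V_2 - 3).
V_5 = -2·V_2 - 2·V_1 + V_4  [with V_2=4, V_1=4, V_4=4]  = -12

-12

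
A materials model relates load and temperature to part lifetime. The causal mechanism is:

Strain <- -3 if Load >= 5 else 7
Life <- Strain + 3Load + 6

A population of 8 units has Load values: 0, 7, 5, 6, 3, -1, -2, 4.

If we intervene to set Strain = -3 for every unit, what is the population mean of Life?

Under do(Strain=-3), Strain's equation is replaced by Strain=-3 for every unit. Per-unit Life: 3, 24, 18, 21, 12, 0, -3, 15. Mean = 11.25.

11.25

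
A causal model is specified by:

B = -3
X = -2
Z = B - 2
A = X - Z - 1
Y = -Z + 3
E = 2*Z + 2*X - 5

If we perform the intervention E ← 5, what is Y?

do(E=5) replaces the equation E = 2*Z + 2*X - 5 with the constant E = 5.
Since Y is not a descendant of the intervened variable, it is unaffected.
Z = B - 2  [with B=-3]  = -5
Y = -Z + 3  [with Z=-5]  = 8

8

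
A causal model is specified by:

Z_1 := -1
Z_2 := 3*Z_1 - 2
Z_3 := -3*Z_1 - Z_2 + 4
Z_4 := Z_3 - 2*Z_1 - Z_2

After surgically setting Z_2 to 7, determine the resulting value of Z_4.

-5

Under do(Z_2=7), the mechanism Z_2 := 3*Z_1 - 2 is discarded; Z_2 is fixed at 7.
Z_3 = -3*Z_1 - Z_2 + 4  [with Z_1=-1, Z_2=7]  = 0
Z_4 = Z_3 - 2*Z_1 - Z_2  [with Z_3=0, Z_1=-1, Z_2=7]  = -5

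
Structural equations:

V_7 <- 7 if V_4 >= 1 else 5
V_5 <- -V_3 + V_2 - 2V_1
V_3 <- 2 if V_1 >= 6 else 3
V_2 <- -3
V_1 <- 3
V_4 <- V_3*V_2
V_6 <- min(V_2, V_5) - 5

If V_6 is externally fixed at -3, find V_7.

5

Intervening sets V_6 = -3 and removes its equation (V_6 <- min(V_2, V_5) - 5).
No directed path runs from V_6 to V_7, so V_7 keeps its natural value.
V_3 = 2 if V_1 >= 6 else 3  [with V_1=3]  = 3
V_4 = V_3*V_2  [with V_3=3, V_2=-3]  = -9
V_7 = 7 if V_4 >= 1 else 5  [with V_4=-9]  = 5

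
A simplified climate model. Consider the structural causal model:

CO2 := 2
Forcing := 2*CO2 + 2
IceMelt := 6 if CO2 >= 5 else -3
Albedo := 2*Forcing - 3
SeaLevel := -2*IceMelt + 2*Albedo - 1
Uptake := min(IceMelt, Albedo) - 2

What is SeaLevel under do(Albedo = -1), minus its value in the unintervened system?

-20

Intervening sets Albedo = -1 and removes its equation (Albedo := 2*Forcing - 3).
IceMelt = 6 if CO2 >= 5 else -3  [with CO2=2]  = -3
SeaLevel = -2*IceMelt + 2*Albedo - 1  [with IceMelt=-3, Albedo=-1]  = 3
Without intervention: Forcing = 2*CO2 + 2  [with CO2=2]  = 6; IceMelt = 6 if CO2 >= 5 else -3  [with CO2=2]  = -3; Albedo = 2*Forcing - 3  [with Forcing=6]  = 9; SeaLevel = -2*IceMelt + 2*Albedo - 1  [with IceMelt=-3, Albedo=9]  = 23.
Change = 3 − 23 = -20.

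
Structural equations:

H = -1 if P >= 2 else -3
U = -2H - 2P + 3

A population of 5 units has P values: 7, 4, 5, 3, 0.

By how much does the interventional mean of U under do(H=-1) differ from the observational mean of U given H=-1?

Every unit gets H=-1 under the intervention. U values become -9, -3, -5, -1, 5; E[U|do(H=-1)] = -2.6.
Conditioning on H=-1 selects the 4 unit(s) with P ∈ {7, 4, 5, 3}. Their U values: -9, -3, -5, -1. Mean = -4.5.
Difference = -2.6 − (-4.5) = 1.9.

1.9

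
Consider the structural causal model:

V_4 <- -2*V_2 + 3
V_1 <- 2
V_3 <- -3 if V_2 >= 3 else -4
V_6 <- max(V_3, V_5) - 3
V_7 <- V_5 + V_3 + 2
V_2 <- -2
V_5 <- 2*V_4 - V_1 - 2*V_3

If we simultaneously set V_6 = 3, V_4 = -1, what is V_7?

2

Under do(V_6 = 3, V_4 = -1), each intervened variable's structural equation is replaced by its fixed value.
V_3 = -3 if V_2 >= 3 else -4  [with V_2=-2]  = -4
V_5 = 2*V_4 - V_1 - 2*V_3  [with V_4=-1, V_1=2, V_3=-4]  = 4
V_7 = V_5 + V_3 + 2  [with V_5=4, V_3=-4]  = 2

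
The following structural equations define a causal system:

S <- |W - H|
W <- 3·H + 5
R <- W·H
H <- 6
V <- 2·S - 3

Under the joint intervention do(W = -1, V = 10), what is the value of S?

7

The joint intervention fixes W = -1, V = 10, removing each variable's own equation.
S = |W - H|  [with W=-1, H=6]  = 7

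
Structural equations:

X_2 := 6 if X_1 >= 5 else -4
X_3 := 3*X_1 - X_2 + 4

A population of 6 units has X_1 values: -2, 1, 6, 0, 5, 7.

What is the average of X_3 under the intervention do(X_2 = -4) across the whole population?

16.5

do(X_2=-4) breaks X_2's dependence on X_1. With X_2=-4 fixed, X_3 across the units is 2, 11, 26, 8, 23, 29, mean 16.5.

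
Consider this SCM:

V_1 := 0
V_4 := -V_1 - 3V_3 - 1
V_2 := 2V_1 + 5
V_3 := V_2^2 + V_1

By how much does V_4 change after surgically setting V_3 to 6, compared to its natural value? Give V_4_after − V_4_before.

57

The intervention breaks the incoming arrows to V_3: V_3 := V_2^2 + V_1 no longer applies, and V_3 = 6.
V_4 = -V_1 - 3V_3 - 1  [with V_1=0, V_3=6]  = -19
Without intervention: V_2 = 2V_1 + 5  [with V_1=0]  = 5; V_3 = V_2^2 + V_1  [with V_2=5, V_1=0]  = 25; V_4 = -V_1 - 3V_3 - 1  [with V_1=0, V_3=25]  = -76.
Change = -19 − (-76) = 57.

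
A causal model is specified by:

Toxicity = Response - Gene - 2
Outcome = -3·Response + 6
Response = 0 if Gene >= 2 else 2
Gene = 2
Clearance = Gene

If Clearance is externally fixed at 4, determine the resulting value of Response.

0

The intervention breaks the incoming arrows to Clearance: Clearance = Gene no longer applies, and Clearance = 4.
Since Response is not a descendant of the intervened variable, it is unaffected.
Response = 0 if Gene >= 2 else 2  [with Gene=2]  = 0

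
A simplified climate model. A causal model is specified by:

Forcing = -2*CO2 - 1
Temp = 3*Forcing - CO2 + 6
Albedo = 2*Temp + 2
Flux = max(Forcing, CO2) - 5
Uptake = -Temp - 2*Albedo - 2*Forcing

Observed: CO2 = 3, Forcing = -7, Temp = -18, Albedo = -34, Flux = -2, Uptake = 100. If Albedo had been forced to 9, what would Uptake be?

Under do(Albedo=9), the mechanism Albedo = 2*Temp + 2 is discarded; Albedo is fixed at 9.
Forcing = -2*CO2 - 1  [with CO2=3]  = -7
Temp = 3*Forcing - CO2 + 6  [with Forcing=-7, CO2=3]  = -18
Uptake = -Temp - 2*Albedo - 2*Forcing  [with Temp=-18, Albedo=9, Forcing=-7]  = 14

14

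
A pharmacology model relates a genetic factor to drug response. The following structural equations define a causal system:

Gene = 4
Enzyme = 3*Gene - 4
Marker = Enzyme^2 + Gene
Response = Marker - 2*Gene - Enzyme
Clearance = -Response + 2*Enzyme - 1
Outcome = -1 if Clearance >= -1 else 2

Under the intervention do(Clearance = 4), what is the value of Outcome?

The intervention breaks the incoming arrows to Clearance: Clearance = -Response + 2*Enzyme - 1 no longer applies, and Clearance = 4.
Outcome = -1 if Clearance >= -1 else 2  [with Clearance=4]  = -1

-1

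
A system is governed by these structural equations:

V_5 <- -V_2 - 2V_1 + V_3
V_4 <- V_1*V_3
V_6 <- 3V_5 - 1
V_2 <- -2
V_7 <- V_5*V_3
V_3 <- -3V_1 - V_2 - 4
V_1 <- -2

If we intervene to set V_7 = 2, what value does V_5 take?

The intervention breaks the incoming arrows to V_7: V_7 <- V_5*V_3 no longer applies, and V_7 = 2.
V_5 is not downstream of the intervention, so its value is determined by the original equations.
V_3 = -3V_1 - V_2 - 4  [with V_1=-2, V_2=-2]  = 4
V_5 = -V_2 - 2V_1 + V_3  [with V_2=-2, V_1=-2, V_3=4]  = 10

10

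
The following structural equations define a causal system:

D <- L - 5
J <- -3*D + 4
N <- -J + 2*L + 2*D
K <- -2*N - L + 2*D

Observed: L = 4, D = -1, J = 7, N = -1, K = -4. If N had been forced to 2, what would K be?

-10

Intervening sets N = 2 and removes its equation (N <- -J + 2*L + 2*D).
D = L - 5  [with L=4]  = -1
K = -2*N - L + 2*D  [with N=2, L=4, D=-1]  = -10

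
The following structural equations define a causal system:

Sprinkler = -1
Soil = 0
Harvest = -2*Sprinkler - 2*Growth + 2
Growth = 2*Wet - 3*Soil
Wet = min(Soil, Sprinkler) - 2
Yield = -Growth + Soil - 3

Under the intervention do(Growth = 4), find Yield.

-7

Intervening sets Growth = 4 and removes its equation (Growth = 2*Wet - 3*Soil).
Yield = -Growth + Soil - 3  [with Growth=4, Soil=0]  = -7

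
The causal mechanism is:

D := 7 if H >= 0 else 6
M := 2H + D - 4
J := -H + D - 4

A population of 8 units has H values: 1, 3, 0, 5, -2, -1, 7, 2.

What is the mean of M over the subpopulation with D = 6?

Observing D=6 restricts to units where D's equation naturally yields 6: H ∈ {-2, -1}. In that subpopulation M = -2, 0, mean -1.

-1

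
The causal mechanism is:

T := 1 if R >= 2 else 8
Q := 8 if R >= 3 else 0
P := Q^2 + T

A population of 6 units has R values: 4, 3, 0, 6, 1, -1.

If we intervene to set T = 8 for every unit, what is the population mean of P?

do(T=8) breaks T's dependence on R. With T=8 fixed, P across the units is 72, 72, 8, 72, 8, 8, mean 40.

40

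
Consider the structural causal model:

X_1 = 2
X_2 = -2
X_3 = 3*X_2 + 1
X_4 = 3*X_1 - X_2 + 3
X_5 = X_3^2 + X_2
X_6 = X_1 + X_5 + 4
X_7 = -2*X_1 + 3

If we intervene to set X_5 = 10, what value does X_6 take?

16

The intervention breaks the incoming arrows to X_5: X_5 = X_3^2 + X_2 no longer applies, and X_5 = 10.
X_6 = X_1 + X_5 + 4  [with X_1=2, X_5=10]  = 16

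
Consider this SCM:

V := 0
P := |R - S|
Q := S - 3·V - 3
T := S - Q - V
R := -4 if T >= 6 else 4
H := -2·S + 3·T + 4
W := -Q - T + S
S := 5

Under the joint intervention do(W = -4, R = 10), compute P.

5

Setting W = -4, R = 10 by intervention discards those variables' equations.
P = |R - S|  [with R=10, S=5]  = 5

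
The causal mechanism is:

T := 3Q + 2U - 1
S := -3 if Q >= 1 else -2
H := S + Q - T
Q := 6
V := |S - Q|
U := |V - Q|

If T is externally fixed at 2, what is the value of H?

1

The intervention breaks the incoming arrows to T: T := 3Q + 2U - 1 no longer applies, and T = 2.
S = -3 if Q >= 1 else -2  [with Q=6]  = -3
H = S + Q - T  [with S=-3, Q=6, T=2]  = 1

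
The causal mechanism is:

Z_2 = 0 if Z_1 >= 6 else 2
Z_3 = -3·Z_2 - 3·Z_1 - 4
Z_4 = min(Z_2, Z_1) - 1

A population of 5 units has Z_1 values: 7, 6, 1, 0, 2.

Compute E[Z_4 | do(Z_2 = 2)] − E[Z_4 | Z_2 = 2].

The intervention sets Z_2=2 in all 5 units regardless of Z_1. Recomputing Z_4 per unit gives 1, 1, 0, -1, 1; average 0.4.
Observing Z_2=2 restricts to units where Z_2's equation naturally yields 2: Z_1 ∈ {1, 0, 2}. In that subpopulation Z_4 = 0, -1, 1, mean 0.
Difference = 0.4 − 0 = 0.4.

0.4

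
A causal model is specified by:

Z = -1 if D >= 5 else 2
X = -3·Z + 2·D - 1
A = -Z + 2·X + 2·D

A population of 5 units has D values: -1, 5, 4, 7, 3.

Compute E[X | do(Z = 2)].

Every unit gets Z=2 under the intervention. X values become -9, 3, 1, 7, -1; E[X|do(Z=2)] = 0.2.

0.2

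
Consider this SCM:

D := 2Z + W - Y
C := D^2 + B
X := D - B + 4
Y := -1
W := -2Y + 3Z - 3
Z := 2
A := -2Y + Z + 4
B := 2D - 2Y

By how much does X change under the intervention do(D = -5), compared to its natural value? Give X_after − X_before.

Under do(D=-5), the mechanism D := 2Z + W - Y is discarded; D is fixed at -5.
B = 2D - 2Y  [with D=-5, Y=-1]  = -8
X = D - B + 4  [with D=-5, B=-8]  = 7
Without intervention: W = -2Y + 3Z - 3  [with Y=-1, Z=2]  = 5; D = 2Z + W - Y  [with Z=2, W=5, Y=-1]  = 10; B = 2D - 2Y  [with D=10, Y=-1]  = 22; X = D - B + 4  [with D=10, B=22]  = -8.
Change = 7 − (-8) = 15.

15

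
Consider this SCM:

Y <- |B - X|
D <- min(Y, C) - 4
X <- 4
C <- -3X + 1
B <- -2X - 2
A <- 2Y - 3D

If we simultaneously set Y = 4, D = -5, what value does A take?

The joint intervention fixes Y = 4, D = -5, removing each variable's own equation.
A = 2Y - 3D  [with Y=4, D=-5]  = 23

23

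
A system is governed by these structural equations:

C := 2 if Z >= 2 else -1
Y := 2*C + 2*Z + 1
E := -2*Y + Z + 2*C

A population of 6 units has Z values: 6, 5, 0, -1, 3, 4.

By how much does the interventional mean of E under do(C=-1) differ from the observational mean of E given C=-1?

-10

The intervention sets C=-1 in all 6 units regardless of Z. Recomputing E per unit gives -18, -15, 0, 3, -9, -12; average -8.5.
Conditioning on C=-1 selects the 2 unit(s) with Z ∈ {0, -1}. Their E values: 0, 3. Mean = 1.5.
Difference = -8.5 − 1.5 = -10.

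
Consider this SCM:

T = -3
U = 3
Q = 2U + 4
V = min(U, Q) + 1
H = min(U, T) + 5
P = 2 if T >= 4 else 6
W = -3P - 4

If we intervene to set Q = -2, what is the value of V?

The intervention breaks the incoming arrows to Q: Q = 2U + 4 no longer applies, and Q = -2.
V = min(U, Q) + 1  [with U=3, Q=-2]  = -1

-1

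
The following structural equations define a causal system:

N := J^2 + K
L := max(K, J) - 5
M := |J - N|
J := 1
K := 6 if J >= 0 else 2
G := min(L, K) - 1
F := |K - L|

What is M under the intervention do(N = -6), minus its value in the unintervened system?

The intervention breaks the incoming arrows to N: N := J^2 + K no longer applies, and N = -6.
M = |J - N|  [with J=1, N=-6]  = 7
Without intervention: K = 6 if J >= 0 else 2  [with J=1]  = 6; N = J^2 + K  [with J=1, K=6]  = 7; M = |J - N|  [with J=1, N=7]  = 6.
Change = 7 − 6 = 1.

1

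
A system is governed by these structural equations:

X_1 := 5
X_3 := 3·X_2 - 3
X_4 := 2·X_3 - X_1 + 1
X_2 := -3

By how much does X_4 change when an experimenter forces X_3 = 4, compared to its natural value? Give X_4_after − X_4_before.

32

The intervention breaks the incoming arrows to X_3: X_3 := 3·X_2 - 3 no longer applies, and X_3 = 4.
X_4 = 2·X_3 - X_1 + 1  [with X_3=4, X_1=5]  = 4
Without intervention: X_3 = 3·X_2 - 3  [with X_2=-3]  = -12; X_4 = 2·X_3 - X_1 + 1  [with X_3=-12, X_1=5]  = -28.
Change = 4 − (-28) = 32.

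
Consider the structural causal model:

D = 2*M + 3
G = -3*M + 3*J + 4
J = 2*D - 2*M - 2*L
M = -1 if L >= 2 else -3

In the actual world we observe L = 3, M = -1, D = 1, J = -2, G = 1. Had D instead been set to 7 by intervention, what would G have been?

do(D=7) replaces the equation D = 2*M + 3 with the constant D = 7.
M = -1 if L >= 2 else -3  [with L=3]  = -1
J = 2*D - 2*M - 2*L  [with D=7, M=-1, L=3]  = 10
G = -3*M + 3*J + 4  [with M=-1, J=10]  = 37

37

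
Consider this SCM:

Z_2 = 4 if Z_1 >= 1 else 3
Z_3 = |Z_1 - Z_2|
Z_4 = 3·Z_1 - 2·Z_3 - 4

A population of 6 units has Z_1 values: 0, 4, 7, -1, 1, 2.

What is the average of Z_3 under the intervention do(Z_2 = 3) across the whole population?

2.5

Every unit gets Z_2=3 under the intervention. Z_3 values become 3, 1, 4, 4, 2, 1; E[Z_3|do(Z_2=3)] = 2.5.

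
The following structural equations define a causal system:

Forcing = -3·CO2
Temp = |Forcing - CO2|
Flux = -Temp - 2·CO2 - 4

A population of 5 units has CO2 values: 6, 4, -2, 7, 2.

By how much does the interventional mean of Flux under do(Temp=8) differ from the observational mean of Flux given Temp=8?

do(Temp=8) breaks Temp's dependence on CO2. With Temp=8 fixed, Flux across the units is -24, -20, -8, -26, -16, mean -18.8.
E[Flux|Temp=8] averages over only the 2 units with Temp=8 (CO2 = -2, 2): Flux = -8, -16, mean -12.
Difference = -18.8 − (-12) = -6.8.

-6.8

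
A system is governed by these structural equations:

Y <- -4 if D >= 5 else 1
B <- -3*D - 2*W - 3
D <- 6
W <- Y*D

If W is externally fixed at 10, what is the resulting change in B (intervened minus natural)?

The intervention breaks the incoming arrows to W: W <- Y*D no longer applies, and W = 10.
B = -3*D - 2*W - 3  [with D=6, W=10]  = -41
Without intervention: Y = -4 if D >= 5 else 1  [with D=6]  = -4; W = Y*D  [with Y=-4, D=6]  = -24; B = -3*D - 2*W - 3  [with D=6, W=-24]  = 27.
Change = -41 − 27 = -68.

-68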